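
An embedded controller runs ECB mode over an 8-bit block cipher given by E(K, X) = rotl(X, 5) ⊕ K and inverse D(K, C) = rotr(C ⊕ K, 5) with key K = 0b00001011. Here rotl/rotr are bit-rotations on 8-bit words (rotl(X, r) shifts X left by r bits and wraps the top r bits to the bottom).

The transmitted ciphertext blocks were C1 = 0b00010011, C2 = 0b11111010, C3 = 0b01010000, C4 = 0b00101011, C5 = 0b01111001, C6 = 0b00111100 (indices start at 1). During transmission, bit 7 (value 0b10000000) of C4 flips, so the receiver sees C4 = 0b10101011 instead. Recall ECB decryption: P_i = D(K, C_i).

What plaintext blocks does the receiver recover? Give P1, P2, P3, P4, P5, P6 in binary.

Only C4 changed, to 0b10101011. In ECB, a change in C_i affects only P_i. Decrypting the received ciphertext:
P1: D(K, 0b00010011) = 0b11000000.
P2: D(K, 0b11111010) = 0b10001111.
P3: D(K, 0b01010000) = 0b11011010.
P4: D(K, 0b10101011) = 0b00000101.
P5: D(K, 0b01111001) = 0b10010011.
P6: D(K, 0b00111100) = 0b10111001.
Blocks that differ from the original plaintext: P4.

P1 = 0b11000000, P2 = 0b10001111, P3 = 0b11011010, P4 = 0b00000101, P5 = 0b10010011, P6 = 0b10111001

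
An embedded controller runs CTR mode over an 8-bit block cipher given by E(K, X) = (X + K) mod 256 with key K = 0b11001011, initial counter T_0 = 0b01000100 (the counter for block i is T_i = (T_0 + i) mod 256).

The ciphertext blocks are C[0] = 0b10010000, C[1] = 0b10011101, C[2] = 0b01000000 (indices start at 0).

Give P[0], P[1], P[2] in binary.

CTR decryption: S_i = E(K, T_i) where T_i is the counter for block i; P_i = C_i ⊕ S_i.
P[0]: T = 0b01000100, S = E(K, T) = 0b00001111; 0b10010000 ⊕ 0b00001111 = 0b10011111.
P[1]: T = 0b01000101, S = E(K, T) = 0b00010000; 0b10011101 ⊕ 0b00010000 = 0b10001101.
P[2]: T = 0b01000110, S = E(K, T) = 0b00010001; 0b01000000 ⊕ 0b00010001 = 0b01010001.

P[0] = 0b10011111, P[1] = 0b10001101, P[2] = 0b01010001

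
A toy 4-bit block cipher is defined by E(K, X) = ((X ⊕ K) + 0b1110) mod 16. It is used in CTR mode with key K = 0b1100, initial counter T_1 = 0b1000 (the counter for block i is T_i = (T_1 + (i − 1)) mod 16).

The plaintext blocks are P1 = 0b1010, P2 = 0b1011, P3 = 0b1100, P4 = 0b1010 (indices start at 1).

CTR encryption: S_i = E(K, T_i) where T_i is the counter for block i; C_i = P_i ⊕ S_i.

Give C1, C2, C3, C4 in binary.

C1 = 0b1000, C2 = 0b1000, C3 = 0b1000, C4 = 0b1111

C1: T = 0b1000, S = E(K, T) = 0b0010; 0b1010 ⊕ 0b0010 = 0b1000.
C2: T = 0b1001, S = E(K, T) = 0b0011; 0b1011 ⊕ 0b0011 = 0b1000.
C3: T = 0b1010, S = E(K, T) = 0b0100; 0b1100 ⊕ 0b0100 = 0b1000.
C4: T = 0b1011, S = E(K, T) = 0b0101; 0b1010 ⊕ 0b0101 = 0b1111.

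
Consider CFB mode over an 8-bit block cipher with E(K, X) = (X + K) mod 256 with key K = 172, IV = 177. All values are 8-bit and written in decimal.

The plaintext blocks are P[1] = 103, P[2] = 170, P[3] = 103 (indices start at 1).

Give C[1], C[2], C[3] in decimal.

CFB encryption: C_i = P_i ⊕ E(K, C_{i−1}), with C_{0} = IV.
C[1]: E(K, 177) = 93; 103 ⊕ 93 = 58.
C[2]: E(K, 58) = 230; 170 ⊕ 230 = 76.
C[3]: E(K, 76) = 248; 103 ⊕ 248 = 159.

C[1] = 58, C[2] = 76, C[3] = 159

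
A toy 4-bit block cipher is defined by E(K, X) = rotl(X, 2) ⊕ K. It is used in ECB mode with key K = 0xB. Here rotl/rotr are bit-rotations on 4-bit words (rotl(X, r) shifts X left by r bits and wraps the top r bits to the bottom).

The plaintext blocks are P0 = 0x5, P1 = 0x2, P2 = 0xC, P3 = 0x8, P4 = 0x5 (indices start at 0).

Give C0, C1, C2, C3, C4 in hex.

ECB encryption: C_i = E(K, P_i).
C0: E(K, 0x5) = 0xE.
C1: E(K, 0x2) = 0x3.
C2: E(K, 0xC) = 0x8.
C3: E(K, 0x8) = 0x9.
C4: E(K, 0x5) = 0xE.

C0 = 0xE, C1 = 0x3, C2 = 0x8, C3 = 0x9, C4 = 0xE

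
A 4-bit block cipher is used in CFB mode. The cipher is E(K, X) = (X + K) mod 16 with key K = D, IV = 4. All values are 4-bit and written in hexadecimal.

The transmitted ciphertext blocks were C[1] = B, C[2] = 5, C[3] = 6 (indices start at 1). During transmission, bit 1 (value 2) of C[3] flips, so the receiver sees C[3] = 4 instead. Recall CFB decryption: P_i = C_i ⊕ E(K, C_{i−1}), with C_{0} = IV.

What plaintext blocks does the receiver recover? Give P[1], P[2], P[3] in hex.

P[1] = A, P[2] = D, P[3] = 6

Only C[3] changed, to 4. In CFB, a change in C_i flips the same bit in P_i and garbles P_{i+1}. Decrypting the received ciphertext:
P[1]: E(K, 4) = 1; B ⊕ 1 = A.
P[2]: E(K, B) = 8; 5 ⊕ 8 = D.
P[3]: E(K, 5) = 2; 4 ⊕ 2 = 6.
Blocks that differ from the original plaintext: P[3].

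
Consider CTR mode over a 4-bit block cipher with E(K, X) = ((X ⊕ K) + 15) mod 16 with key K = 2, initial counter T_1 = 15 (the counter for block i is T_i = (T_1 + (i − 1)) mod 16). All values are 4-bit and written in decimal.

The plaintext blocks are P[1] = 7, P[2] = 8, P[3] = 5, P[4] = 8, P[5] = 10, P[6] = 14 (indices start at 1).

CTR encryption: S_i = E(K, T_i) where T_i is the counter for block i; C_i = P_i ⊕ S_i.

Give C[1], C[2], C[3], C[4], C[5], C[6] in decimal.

C[1]: T = 15, S = E(K, T) = 12; 7 ⊕ 12 = 11.
C[2]: T = 0, S = E(K, T) = 1; 8 ⊕ 1 = 9.
C[3]: T = 1, S = E(K, T) = 2; 5 ⊕ 2 = 7.
C[4]: T = 2, S = E(K, T) = 15; 8 ⊕ 15 = 7.
C[5]: T = 3, S = E(K, T) = 0; 10 ⊕ 0 = 10.
C[6]: T = 4, S = E(K, T) = 5; 14 ⊕ 5 = 11.

C[1] = 11, C[2] = 9, C[3] = 7, C[4] = 7, C[5] = 10, C[6] = 11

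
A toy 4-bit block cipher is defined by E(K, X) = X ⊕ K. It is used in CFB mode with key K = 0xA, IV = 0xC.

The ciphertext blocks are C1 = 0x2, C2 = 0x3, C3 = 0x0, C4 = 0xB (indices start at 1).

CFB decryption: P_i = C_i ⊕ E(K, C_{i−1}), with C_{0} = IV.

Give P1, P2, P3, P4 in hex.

P1 = 0x4, P2 = 0xB, P3 = 0x9, P4 = 0x1

P1: E(K, 0xC) = 0x6; 0x2 ⊕ 0x6 = 0x4.
P2: E(K, 0x2) = 0x8; 0x3 ⊕ 0x8 = 0xB.
P3: E(K, 0x3) = 0x9; 0x0 ⊕ 0x9 = 0x9.
P4: E(K, 0x0) = 0xA; 0xB ⊕ 0xA = 0x1.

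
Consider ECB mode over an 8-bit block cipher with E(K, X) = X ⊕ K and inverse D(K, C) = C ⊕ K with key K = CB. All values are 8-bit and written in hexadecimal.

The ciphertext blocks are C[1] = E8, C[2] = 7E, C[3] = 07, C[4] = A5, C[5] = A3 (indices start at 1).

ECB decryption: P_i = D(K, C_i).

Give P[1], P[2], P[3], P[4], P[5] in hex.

P[1] = 23, P[2] = B5, P[3] = CC, P[4] = 6E, P[5] = 68

P[1]: D(K, E8) = 23.
P[2]: D(K, 7E) = B5.
P[3]: D(K, 07) = CC.
P[4]: D(K, A5) = 6E.
P[5]: D(K, A3) = 68.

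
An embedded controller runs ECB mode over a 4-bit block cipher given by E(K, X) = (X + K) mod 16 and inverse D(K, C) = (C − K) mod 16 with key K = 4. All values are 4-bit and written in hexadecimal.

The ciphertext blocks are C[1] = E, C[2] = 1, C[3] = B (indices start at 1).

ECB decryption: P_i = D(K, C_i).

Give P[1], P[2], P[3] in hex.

P[1]: D(K, E) = A.
P[2]: D(K, 1) = D.
P[3]: D(K, B) = 7.

P[1] = A, P[2] = D, P[3] = 7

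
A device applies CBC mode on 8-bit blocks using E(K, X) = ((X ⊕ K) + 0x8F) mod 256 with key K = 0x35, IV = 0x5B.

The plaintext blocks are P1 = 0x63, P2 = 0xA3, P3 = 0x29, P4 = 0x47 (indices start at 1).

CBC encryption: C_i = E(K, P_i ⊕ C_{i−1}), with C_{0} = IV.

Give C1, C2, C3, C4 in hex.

C1: P1 ⊕ 0x5B = 0x38; E(K, 0x38) = 0x9C.
C2: P2 ⊕ 0x9C = 0x3F; E(K, 0x3F) = 0x99.
C3: P3 ⊕ 0x99 = 0xB0; E(K, 0xB0) = 0x14.
C4: P4 ⊕ 0x14 = 0x53; E(K, 0x53) = 0xF5.

C1 = 0x9C, C2 = 0x99, C3 = 0x14, C4 = 0xF5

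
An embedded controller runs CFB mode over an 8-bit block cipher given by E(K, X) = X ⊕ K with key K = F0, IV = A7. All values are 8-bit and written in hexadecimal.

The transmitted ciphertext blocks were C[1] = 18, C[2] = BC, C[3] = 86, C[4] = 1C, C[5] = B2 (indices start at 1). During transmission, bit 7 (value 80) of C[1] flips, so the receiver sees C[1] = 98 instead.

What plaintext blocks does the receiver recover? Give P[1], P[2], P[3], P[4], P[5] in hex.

CFB decryption: P_i = C_i ⊕ E(K, C_{i−1}), with C_{0} = IV.
Only C[1] changed, to 98. In CFB, a change in C_i flips the same bit in P_i and garbles P_{i+1}. Decrypting the received ciphertext:
P[1]: E(K, A7) = 57; 98 ⊕ 57 = CF.
P[2]: E(K, 98) = 68; BC ⊕ 68 = D4.
P[3]: E(K, BC) = 4C; 86 ⊕ 4C = CA.
P[4]: E(K, 86) = 76; 1C ⊕ 76 = 6A.
P[5]: E(K, 1C) = EC; B2 ⊕ EC = 5E.
Blocks that differ from the original plaintext: P[1], P[2].

P[1] = CF, P[2] = D4, P[3] = CA, P[4] = 6A, P[5] = 5E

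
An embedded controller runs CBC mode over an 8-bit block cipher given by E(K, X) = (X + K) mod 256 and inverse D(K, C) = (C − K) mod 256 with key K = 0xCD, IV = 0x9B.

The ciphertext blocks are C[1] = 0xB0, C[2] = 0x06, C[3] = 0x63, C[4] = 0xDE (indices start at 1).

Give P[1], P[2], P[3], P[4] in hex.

CBC decryption: P_i = D(K, C_i) ⊕ C_{i−1}, with C_{0} = IV.
P[1]: D(K, 0xB0) = 0xE3; 0xE3 ⊕ 0x9B = 0x78.
P[2]: D(K, 0x06) = 0x39; 0x39 ⊕ 0xB0 = 0x89.
P[3]: D(K, 0x63) = 0x96; 0x96 ⊕ 0x06 = 0x90.
P[4]: D(K, 0xDE) = 0x11; 0x11 ⊕ 0x63 = 0x72.

P[1] = 0x78, P[2] = 0x89, P[3] = 0x90, P[4] = 0x72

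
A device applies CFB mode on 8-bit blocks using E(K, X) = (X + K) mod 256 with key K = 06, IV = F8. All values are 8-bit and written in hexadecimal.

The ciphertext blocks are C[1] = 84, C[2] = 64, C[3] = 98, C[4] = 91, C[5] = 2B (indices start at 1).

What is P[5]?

CFB decryption: P_i = C_i ⊕ E(K, C_{i−1}), with C_{0} = IV.
P[5]: E(K, 91) = 97; 2B ⊕ 97 = BC.

P[5] = BC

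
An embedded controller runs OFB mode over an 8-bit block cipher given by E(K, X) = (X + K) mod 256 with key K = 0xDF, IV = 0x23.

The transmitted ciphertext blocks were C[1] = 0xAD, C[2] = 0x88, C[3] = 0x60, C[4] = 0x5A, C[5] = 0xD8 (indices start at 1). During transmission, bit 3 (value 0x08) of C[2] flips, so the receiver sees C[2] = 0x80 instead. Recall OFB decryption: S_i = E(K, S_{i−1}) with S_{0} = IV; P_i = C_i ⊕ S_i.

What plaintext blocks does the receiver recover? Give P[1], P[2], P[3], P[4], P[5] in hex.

Only C[2] changed, to 0x80. In OFB, a change in C_i flips the same bit in P_i only; the keystream is unaffected. Decrypting the received ciphertext:
P[1]: S = E(K, 0x23) = 0x02; 0xAD ⊕ 0x02 = 0xAF.
P[2]: S = E(K, 0x02) = 0xE1; 0x80 ⊕ 0xE1 = 0x61.
P[3]: S = E(K, 0xE1) = 0xC0; 0x60 ⊕ 0xC0 = 0xA0.
P[4]: S = E(K, 0xC0) = 0x9F; 0x5A ⊕ 0x9F = 0xC5.
P[5]: S = E(K, 0x9F) = 0x7E; 0xD8 ⊕ 0x7E = 0xA6.
Blocks that differ from the original plaintext: P[2].

P[1] = 0xAF, P[2] = 0x61, P[3] = 0xA0, P[4] = 0xC5, P[5] = 0xA6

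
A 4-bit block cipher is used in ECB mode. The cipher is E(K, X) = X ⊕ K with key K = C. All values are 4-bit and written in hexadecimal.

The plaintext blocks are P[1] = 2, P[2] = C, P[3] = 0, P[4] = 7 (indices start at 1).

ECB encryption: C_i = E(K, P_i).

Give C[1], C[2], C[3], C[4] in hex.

C[1]: E(K, 2) = E.
C[2]: E(K, C) = 0.
C[3]: E(K, 0) = C.
C[4]: E(K, 7) = B.

C[1] = E, C[2] = 0, C[3] = C, C[4] = B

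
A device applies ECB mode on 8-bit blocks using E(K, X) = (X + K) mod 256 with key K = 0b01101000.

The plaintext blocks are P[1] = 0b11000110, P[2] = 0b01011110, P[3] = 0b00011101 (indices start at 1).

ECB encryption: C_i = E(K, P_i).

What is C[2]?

C[2] = 0b11000110

C[2]: E(K, 0b01011110) = 0b11000110.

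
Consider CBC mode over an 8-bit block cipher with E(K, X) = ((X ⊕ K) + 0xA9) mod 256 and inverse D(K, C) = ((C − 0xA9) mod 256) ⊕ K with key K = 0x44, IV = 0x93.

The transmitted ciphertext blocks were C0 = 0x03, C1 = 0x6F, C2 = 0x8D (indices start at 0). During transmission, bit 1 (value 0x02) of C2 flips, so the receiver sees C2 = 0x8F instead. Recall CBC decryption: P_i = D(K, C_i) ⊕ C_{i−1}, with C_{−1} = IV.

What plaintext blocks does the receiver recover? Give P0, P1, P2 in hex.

P0 = 0x8D, P1 = 0x81, P2 = 0xCD

Only C2 changed, to 0x8F. In CBC, a change in C_i garbles P_i and flips the same bit in P_{i+1}. Decrypting the received ciphertext:
P0: D(K, 0x03) = 0x1E; 0x1E ⊕ 0x93 = 0x8D.
P1: D(K, 0x6F) = 0x82; 0x82 ⊕ 0x03 = 0x81.
P2: D(K, 0x8F) = 0xA2; 0xA2 ⊕ 0x6F = 0xCD.
Blocks that differ from the original plaintext: P2.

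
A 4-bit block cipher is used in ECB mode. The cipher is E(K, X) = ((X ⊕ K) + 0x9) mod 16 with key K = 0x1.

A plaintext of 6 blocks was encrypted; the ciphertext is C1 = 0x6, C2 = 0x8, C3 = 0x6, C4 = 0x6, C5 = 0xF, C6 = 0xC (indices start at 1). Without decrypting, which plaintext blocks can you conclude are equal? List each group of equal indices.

P1 = P3 = P4

ECB encrypts each block independently with the same key, so equal ciphertext blocks imply equal plaintext blocks.
C1 = C3 = C4 = 0x6, so P1 = P3 = P4.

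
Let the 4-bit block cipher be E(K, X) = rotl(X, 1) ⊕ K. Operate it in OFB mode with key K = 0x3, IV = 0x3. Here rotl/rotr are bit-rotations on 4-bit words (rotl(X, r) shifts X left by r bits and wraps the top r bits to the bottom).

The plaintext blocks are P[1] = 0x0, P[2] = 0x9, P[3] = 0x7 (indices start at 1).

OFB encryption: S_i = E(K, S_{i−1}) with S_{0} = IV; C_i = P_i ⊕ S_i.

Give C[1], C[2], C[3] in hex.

C[1]: S = E(K, 0x3) = 0x5; 0x0 ⊕ 0x5 = 0x5.
C[2]: S = E(K, 0x5) = 0x9; 0x9 ⊕ 0x9 = 0x0.
C[3]: S = E(K, 0x9) = 0x0; 0x7 ⊕ 0x0 = 0x7.

C[1] = 0x5, C[2] = 0x0, C[3] = 0x7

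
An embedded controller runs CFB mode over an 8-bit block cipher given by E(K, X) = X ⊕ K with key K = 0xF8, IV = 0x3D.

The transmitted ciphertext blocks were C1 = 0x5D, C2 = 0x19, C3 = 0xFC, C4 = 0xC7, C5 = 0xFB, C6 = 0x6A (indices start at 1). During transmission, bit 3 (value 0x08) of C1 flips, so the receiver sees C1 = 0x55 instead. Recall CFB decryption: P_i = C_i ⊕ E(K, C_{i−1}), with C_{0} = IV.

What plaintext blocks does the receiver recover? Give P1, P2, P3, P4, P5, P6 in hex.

P1 = 0x90, P2 = 0xB4, P3 = 0x1D, P4 = 0xC3, P5 = 0xC4, P6 = 0x69

Only C1 changed, to 0x55. In CFB, a change in C_i flips the same bit in P_i and garbles P_{i+1}. Decrypting the received ciphertext:
P1: E(K, 0x3D) = 0xC5; 0x55 ⊕ 0xC5 = 0x90.
P2: E(K, 0x55) = 0xAD; 0x19 ⊕ 0xAD = 0xB4.
P3: E(K, 0x19) = 0xE1; 0xFC ⊕ 0xE1 = 0x1D.
P4: E(K, 0xFC) = 0x04; 0xC7 ⊕ 0x04 = 0xC3.
P5: E(K, 0xC7) = 0x3F; 0xFB ⊕ 0x3F = 0xC4.
P6: E(K, 0xFB) = 0x03; 0x6A ⊕ 0x03 = 0x69.
Blocks that differ from the original plaintext: P1, P2.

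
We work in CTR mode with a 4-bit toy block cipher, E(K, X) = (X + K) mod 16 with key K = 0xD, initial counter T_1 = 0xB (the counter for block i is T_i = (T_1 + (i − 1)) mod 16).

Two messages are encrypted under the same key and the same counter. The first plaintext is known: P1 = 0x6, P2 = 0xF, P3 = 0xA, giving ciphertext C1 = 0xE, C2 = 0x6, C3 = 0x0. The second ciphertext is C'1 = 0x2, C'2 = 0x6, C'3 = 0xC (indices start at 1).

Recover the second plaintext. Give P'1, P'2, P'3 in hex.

In CTR with a reused counter, both messages share the same keystream S_i, so C_i ⊕ C'_i = P_i ⊕ P'_i and thus P'_i = P_i ⊕ C_i ⊕ C'_i.
P'1: 0x6 ⊕ 0xE ⊕ 0x2 = 0xA.
P'2: 0xF ⊕ 0x6 ⊕ 0x6 = 0xF.
P'3: 0xA ⊕ 0x0 ⊕ 0xC = 0x6.

P'1 = 0xA, P'2 = 0xF, P'3 = 0x6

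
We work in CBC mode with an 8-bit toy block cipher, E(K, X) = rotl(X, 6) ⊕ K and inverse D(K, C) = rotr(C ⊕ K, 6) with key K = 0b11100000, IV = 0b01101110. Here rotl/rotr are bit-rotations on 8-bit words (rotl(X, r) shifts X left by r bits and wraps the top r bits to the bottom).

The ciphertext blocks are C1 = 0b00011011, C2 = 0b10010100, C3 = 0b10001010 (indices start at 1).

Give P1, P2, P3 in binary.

CBC decryption: P_i = D(K, C_i) ⊕ C_{i−1}, with C_{0} = IV.
P1: D(K, 0b00011011) = 0b11101111; 0b11101111 ⊕ 0b01101110 = 0b10000001.
P2: D(K, 0b10010100) = 0b11010001; 0b11010001 ⊕ 0b00011011 = 0b11001010.
P3: D(K, 0b10001010) = 0b10101001; 0b10101001 ⊕ 0b10010100 = 0b00111101.

P1 = 0b10000001, P2 = 0b11001010, P3 = 0b00111101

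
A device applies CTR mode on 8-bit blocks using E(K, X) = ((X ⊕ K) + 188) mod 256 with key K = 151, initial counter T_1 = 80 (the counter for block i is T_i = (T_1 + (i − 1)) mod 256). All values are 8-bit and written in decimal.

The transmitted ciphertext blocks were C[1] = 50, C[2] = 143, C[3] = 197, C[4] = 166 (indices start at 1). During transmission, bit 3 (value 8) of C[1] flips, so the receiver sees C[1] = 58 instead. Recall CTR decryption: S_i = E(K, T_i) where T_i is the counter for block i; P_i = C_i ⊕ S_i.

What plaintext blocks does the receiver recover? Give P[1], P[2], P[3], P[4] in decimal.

P[1] = 185, P[2] = 13, P[3] = 68, P[4] = 38

Only C[1] changed, to 58. In CTR, a change in C_i flips the same bit in P_i only; the keystream is unaffected. Decrypting the received ciphertext:
P[1]: T = 80, S = E(K, T) = 131; 58 ⊕ 131 = 185.
P[2]: T = 81, S = E(K, T) = 130; 143 ⊕ 130 = 13.
P[3]: T = 82, S = E(K, T) = 129; 197 ⊕ 129 = 68.
P[4]: T = 83, S = E(K, T) = 128; 166 ⊕ 128 = 38.
Blocks that differ from the original plaintext: P[1].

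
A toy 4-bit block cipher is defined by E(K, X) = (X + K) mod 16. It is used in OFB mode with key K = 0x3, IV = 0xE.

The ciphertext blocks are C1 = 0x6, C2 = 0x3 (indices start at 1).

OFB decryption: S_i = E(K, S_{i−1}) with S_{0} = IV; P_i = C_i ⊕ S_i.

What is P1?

P1 = 0x7

P1: S = E(K, 0xE) = 0x1; 0x6 ⊕ 0x1 = 0x7.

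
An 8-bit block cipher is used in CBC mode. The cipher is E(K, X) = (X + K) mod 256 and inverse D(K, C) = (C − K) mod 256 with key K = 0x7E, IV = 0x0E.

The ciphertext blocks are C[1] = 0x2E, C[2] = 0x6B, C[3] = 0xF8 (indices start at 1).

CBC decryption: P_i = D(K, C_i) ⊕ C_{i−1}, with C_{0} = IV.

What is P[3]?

P[3] = 0x11

P[3]: D(K, 0xF8) = 0x7A; 0x7A ⊕ 0x6B = 0x11.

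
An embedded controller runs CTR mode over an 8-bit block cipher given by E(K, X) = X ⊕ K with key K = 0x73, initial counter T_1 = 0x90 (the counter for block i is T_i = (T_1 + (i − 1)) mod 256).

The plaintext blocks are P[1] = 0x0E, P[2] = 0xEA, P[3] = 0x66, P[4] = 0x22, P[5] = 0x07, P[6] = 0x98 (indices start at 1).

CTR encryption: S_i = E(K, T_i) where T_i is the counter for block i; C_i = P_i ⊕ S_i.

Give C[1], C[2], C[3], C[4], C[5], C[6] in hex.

C[1]: T = 0x90, S = E(K, T) = 0xE3; 0x0E ⊕ 0xE3 = 0xED.
C[2]: T = 0x91, S = E(K, T) = 0xE2; 0xEA ⊕ 0xE2 = 0x08.
C[3]: T = 0x92, S = E(K, T) = 0xE1; 0x66 ⊕ 0xE1 = 0x87.
C[4]: T = 0x93, S = E(K, T) = 0xE0; 0x22 ⊕ 0xE0 = 0xC2.
C[5]: T = 0x94, S = E(K, T) = 0xE7; 0x07 ⊕ 0xE7 = 0xE0.
C[6]: T = 0x95, S = E(K, T) = 0xE6; 0x98 ⊕ 0xE6 = 0x7E.

C[1] = 0xED, C[2] = 0x08, C[3] = 0x87, C[4] = 0xC2, C[5] = 0xE0, C[6] = 0x7E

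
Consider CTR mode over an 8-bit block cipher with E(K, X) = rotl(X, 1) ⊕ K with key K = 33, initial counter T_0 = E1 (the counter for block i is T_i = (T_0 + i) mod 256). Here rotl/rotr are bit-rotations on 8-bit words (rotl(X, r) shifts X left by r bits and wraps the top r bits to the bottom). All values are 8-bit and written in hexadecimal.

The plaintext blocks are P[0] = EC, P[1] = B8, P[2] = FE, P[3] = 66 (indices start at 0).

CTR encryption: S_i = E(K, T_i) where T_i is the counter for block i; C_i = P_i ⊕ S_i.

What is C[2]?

C[0]: T = E1, S = E(K, T) = F0; EC ⊕ F0 = 1C.
C[1]: T = E2, S = E(K, T) = F6; B8 ⊕ F6 = 4E.
C[2]: T = E3, S = E(K, T) = F4; FE ⊕ F4 = 0A.

C[2] = 0A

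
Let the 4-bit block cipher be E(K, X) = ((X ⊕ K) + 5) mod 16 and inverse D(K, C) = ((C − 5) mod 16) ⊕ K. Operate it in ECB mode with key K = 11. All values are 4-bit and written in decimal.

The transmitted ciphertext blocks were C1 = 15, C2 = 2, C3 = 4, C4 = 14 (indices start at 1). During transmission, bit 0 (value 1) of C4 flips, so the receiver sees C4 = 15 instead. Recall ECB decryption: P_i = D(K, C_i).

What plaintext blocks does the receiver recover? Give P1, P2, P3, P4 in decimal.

Only C4 changed, to 15. In ECB, a change in C_i affects only P_i. Decrypting the received ciphertext:
P1: D(K, 15) = 1.
P2: D(K, 2) = 6.
P3: D(K, 4) = 4.
P4: D(K, 15) = 1.
Blocks that differ from the original plaintext: P4.

P1 = 1, P2 = 6, P3 = 4, P4 = 1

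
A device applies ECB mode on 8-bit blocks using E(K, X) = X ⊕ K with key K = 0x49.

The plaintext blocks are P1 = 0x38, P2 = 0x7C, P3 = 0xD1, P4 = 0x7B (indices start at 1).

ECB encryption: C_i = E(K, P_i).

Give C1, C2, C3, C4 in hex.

C1: E(K, 0x38) = 0x71.
C2: E(K, 0x7C) = 0x35.
C3: E(K, 0xD1) = 0x98.
C4: E(K, 0x7B) = 0x32.

C1 = 0x71, C2 = 0x35, C3 = 0x98, C4 = 0x32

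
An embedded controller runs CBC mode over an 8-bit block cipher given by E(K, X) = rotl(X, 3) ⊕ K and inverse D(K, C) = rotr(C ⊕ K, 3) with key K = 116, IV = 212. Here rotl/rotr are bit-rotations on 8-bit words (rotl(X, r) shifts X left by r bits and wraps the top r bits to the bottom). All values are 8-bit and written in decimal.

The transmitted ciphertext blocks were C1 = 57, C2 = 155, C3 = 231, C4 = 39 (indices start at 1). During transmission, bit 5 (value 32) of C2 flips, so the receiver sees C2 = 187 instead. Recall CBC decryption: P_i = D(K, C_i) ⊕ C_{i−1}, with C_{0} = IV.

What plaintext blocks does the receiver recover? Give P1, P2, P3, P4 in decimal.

Only C2 changed, to 187. In CBC, a change in C_i garbles P_i and flips the same bit in P_{i+1}. Decrypting the received ciphertext:
P1: D(K, 57) = 169; 169 ⊕ 212 = 125.
P2: D(K, 187) = 249; 249 ⊕ 57 = 192.
P3: D(K, 231) = 114; 114 ⊕ 187 = 201.
P4: D(K, 39) = 106; 106 ⊕ 231 = 141.
Blocks that differ from the original plaintext: P2, P3.

P1 = 125, P2 = 192, P3 = 201, P4 = 141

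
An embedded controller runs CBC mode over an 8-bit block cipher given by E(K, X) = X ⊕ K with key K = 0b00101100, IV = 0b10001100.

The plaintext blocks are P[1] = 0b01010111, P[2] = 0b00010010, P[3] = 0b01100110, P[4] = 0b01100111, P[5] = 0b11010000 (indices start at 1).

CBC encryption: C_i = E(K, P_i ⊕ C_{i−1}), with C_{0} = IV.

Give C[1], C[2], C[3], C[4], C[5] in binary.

C[1] = 0b11110111, C[2] = 0b11001001, C[3] = 0b10000011, C[4] = 0b11001000, C[5] = 0b00110100

C[1]: P[1] ⊕ 0b10001100 = 0b11011011; E(K, 0b11011011) = 0b11110111.
C[2]: P[2] ⊕ 0b11110111 = 0b11100101; E(K, 0b11100101) = 0b11001001.
C[3]: P[3] ⊕ 0b11001001 = 0b10101111; E(K, 0b10101111) = 0b10000011.
C[4]: P[4] ⊕ 0b10000011 = 0b11100100; E(K, 0b11100100) = 0b11001000.
C[5]: P[5] ⊕ 0b11001000 = 0b00011000; E(K, 0b00011000) = 0b00110100.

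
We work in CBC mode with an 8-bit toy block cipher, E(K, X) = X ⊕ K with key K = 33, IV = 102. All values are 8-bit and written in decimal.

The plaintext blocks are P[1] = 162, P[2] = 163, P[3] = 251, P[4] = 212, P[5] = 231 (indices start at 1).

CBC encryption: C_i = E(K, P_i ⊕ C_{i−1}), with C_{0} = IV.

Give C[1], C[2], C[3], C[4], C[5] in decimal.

C[1]: P[1] ⊕ 102 = 196; E(K, 196) = 229.
C[2]: P[2] ⊕ 229 = 70; E(K, 70) = 103.
C[3]: P[3] ⊕ 103 = 156; E(K, 156) = 189.
C[4]: P[4] ⊕ 189 = 105; E(K, 105) = 72.
C[5]: P[5] ⊕ 72 = 175; E(K, 175) = 142.

C[1] = 229, C[2] = 103, C[3] = 189, C[4] = 72, C[5] = 142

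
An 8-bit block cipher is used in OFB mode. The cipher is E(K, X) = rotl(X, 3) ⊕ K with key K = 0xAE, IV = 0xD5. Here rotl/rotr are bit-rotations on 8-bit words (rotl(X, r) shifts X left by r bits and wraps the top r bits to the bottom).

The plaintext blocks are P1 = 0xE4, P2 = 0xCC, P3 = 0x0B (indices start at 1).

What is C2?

OFB encryption: S_i = E(K, S_{i−1}) with S_{0} = IV; C_i = P_i ⊕ S_i.
C1: S = E(K, 0xD5) = 0x00; 0xE4 ⊕ 0x00 = 0xE4.
C2: S = E(K, 0x00) = 0xAE; 0xCC ⊕ 0xAE = 0x62.

C2 = 0x62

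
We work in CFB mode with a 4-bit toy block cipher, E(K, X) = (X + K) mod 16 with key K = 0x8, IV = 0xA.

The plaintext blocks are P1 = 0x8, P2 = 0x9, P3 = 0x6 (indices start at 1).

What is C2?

C2 = 0xB

CFB encryption: C_i = P_i ⊕ E(K, C_{i−1}), with C_{0} = IV.
C1: E(K, 0xA) = 0x2; 0x8 ⊕ 0x2 = 0xA.
C2: E(K, 0xA) = 0x2; 0x9 ⊕ 0x2 = 0xB.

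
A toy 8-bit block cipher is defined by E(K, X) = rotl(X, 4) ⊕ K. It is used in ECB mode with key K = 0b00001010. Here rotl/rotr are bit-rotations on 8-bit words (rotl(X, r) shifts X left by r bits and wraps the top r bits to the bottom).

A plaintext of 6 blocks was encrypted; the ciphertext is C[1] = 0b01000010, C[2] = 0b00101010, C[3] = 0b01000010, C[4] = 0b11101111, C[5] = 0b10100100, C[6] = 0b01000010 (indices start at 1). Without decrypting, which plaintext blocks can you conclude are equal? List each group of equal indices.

ECB encrypts each block independently with the same key, so equal ciphertext blocks imply equal plaintext blocks.
C[1] = C[3] = C[6] = 0b01000010, so P[1] = P[3] = P[6].

P[1] = P[3] = P[6]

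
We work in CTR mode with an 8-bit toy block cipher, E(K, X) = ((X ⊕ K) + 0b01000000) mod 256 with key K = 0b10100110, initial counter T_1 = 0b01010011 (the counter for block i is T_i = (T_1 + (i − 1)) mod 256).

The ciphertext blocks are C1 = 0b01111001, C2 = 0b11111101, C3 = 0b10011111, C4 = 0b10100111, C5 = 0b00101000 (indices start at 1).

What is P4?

P4 = 0b10010111

CTR decryption: S_i = E(K, T_i) where T_i is the counter for block i; P_i = C_i ⊕ S_i.
P4: T = 0b01010110, S = E(K, T) = 0b00110000; 0b10100111 ⊕ 0b00110000 = 0b10010111.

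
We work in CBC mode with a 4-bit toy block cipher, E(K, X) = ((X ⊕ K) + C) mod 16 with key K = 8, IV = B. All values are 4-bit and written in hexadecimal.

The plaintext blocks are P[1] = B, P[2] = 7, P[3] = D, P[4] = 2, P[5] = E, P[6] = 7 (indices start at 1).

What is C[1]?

CBC encryption: C_i = E(K, P_i ⊕ C_{i−1}), with C_{0} = IV.
C[1]: P[1] ⊕ B = 0; E(K, 0) = 4.

C[1] = 4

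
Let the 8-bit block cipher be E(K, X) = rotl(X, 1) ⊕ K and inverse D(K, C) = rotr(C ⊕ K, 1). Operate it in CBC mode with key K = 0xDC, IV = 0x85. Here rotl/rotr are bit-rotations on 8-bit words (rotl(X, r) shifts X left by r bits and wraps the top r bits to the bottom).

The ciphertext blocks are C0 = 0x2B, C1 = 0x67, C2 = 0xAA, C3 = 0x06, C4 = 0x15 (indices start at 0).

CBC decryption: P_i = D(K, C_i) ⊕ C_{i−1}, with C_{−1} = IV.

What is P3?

P3 = 0xC7

P3: D(K, 0x06) = 0x6D; 0x6D ⊕ 0xAA = 0xC7.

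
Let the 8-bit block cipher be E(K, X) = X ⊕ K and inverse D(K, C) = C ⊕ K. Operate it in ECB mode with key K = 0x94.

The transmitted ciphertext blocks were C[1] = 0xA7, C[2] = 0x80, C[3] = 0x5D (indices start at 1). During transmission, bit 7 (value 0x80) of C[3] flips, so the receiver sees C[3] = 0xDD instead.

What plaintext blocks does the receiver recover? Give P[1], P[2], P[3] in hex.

P[1] = 0x33, P[2] = 0x14, P[3] = 0x49

ECB decryption: P_i = D(K, C_i).
Only C[3] changed, to 0xDD. In ECB, a change in C_i affects only P_i. Decrypting the received ciphertext:
P[1]: D(K, 0xA7) = 0x33.
P[2]: D(K, 0x80) = 0x14.
P[3]: D(K, 0xDD) = 0x49.
Blocks that differ from the original plaintext: P[3].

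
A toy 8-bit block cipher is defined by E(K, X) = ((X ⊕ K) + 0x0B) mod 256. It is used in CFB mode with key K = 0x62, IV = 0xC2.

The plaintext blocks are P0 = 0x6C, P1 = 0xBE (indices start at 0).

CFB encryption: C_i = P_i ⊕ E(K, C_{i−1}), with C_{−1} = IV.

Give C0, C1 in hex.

C0 = 0xC7, C1 = 0x0E

C0: E(K, 0xC2) = 0xAB; 0x6C ⊕ 0xAB = 0xC7.
C1: E(K, 0xC7) = 0xB0; 0xBE ⊕ 0xB0 = 0x0E.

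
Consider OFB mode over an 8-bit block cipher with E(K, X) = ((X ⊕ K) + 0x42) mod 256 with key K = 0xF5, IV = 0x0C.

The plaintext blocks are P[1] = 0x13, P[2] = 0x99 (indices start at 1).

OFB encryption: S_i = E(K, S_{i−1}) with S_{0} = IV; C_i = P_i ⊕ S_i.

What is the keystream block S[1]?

C[1]: S = E(K, 0x0C) = 0x3B; 0x13 ⊕ 0x3B = 0x28.
So S[1] = 0x3B.

0x3B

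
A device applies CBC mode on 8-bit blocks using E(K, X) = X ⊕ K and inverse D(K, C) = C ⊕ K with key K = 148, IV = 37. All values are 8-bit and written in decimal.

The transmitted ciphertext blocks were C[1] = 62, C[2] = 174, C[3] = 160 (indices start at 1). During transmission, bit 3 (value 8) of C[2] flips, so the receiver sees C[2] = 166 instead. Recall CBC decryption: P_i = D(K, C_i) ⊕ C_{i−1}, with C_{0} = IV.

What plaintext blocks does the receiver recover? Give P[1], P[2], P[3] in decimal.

Only C[2] changed, to 166. In CBC, a change in C_i garbles P_i and flips the same bit in P_{i+1}. Decrypting the received ciphertext:
P[1]: D(K, 62) = 170; 170 ⊕ 37 = 143.
P[2]: D(K, 166) = 50; 50 ⊕ 62 = 12.
P[3]: D(K, 160) = 52; 52 ⊕ 166 = 146.
Blocks that differ from the original plaintext: P[2], P[3].

P[1] = 143, P[2] = 12, P[3] = 146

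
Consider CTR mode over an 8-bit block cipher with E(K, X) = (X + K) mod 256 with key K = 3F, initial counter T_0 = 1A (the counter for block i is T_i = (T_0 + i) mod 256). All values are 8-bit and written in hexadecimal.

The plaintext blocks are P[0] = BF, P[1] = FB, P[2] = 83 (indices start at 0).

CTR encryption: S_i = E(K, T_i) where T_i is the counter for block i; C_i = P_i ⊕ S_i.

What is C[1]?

C[1] = A1

C[0]: T = 1A, S = E(K, T) = 59; BF ⊕ 59 = E6.
C[1]: T = 1B, S = E(K, T) = 5A; FB ⊕ 5A = A1.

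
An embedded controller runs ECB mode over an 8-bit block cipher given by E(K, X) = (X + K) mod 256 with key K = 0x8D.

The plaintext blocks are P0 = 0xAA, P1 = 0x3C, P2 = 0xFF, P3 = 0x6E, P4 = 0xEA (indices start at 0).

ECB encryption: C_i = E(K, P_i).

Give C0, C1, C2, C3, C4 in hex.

C0: E(K, 0xAA) = 0x37.
C1: E(K, 0x3C) = 0xC9.
C2: E(K, 0xFF) = 0x8C.
C3: E(K, 0x6E) = 0xFB.
C4: E(K, 0xEA) = 0x77.

C0 = 0x37, C1 = 0xC9, C2 = 0x8C, C3 = 0xFB, C4 = 0x77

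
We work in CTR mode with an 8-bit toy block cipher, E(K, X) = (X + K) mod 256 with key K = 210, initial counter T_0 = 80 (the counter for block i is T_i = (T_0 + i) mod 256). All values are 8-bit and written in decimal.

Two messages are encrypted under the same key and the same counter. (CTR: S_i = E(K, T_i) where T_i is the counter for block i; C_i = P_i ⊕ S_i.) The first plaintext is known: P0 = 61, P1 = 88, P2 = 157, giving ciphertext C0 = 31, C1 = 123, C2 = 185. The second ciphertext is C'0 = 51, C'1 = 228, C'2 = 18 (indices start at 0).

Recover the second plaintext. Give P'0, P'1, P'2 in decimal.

P'0 = 17, P'1 = 199, P'2 = 54

In CTR with a reused counter, both messages share the same keystream S_i, so C_i ⊕ C'_i = P_i ⊕ P'_i and thus P'_i = P_i ⊕ C_i ⊕ C'_i.
P'0: 61 ⊕ 31 ⊕ 51 = 17.
P'1: 88 ⊕ 123 ⊕ 228 = 199.
P'2: 157 ⊕ 185 ⊕ 18 = 54.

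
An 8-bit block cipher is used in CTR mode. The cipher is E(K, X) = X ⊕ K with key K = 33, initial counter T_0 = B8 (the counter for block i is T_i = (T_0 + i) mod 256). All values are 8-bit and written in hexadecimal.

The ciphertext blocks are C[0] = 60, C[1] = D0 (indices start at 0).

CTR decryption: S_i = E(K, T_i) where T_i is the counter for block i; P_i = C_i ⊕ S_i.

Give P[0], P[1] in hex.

P[0] = EB, P[1] = 5A

P[0]: T = B8, S = E(K, T) = 8B; 60 ⊕ 8B = EB.
P[1]: T = B9, S = E(K, T) = 8A; D0 ⊕ 8A = 5A.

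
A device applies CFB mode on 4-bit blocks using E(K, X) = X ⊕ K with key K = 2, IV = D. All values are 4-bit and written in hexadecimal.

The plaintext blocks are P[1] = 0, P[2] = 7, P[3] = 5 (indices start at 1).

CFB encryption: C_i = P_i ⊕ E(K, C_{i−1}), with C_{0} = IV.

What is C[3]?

C[3] = D

C[1]: E(K, D) = F; 0 ⊕ F = F.
C[2]: E(K, F) = D; 7 ⊕ D = A.
C[3]: E(K, A) = 8; 5 ⊕ 8 = D.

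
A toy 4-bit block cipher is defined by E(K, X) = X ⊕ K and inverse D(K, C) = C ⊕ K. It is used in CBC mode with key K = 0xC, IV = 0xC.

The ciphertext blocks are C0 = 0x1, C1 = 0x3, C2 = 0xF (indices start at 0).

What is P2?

P2 = 0x0

CBC decryption: P_i = D(K, C_i) ⊕ C_{i−1}, with C_{−1} = IV.
P2: D(K, 0xF) = 0x3; 0x3 ⊕ 0x3 = 0x0.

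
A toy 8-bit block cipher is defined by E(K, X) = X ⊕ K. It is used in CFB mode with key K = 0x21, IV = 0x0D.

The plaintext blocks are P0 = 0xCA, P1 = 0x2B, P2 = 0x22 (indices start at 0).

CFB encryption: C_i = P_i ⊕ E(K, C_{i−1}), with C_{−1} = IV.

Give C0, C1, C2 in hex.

C0: E(K, 0x0D) = 0x2C; 0xCA ⊕ 0x2C = 0xE6.
C1: E(K, 0xE6) = 0xC7; 0x2B ⊕ 0xC7 = 0xEC.
C2: E(K, 0xEC) = 0xCD; 0x22 ⊕ 0xCD = 0xEF.

C0 = 0xE6, C1 = 0xEC, C2 = 0xEF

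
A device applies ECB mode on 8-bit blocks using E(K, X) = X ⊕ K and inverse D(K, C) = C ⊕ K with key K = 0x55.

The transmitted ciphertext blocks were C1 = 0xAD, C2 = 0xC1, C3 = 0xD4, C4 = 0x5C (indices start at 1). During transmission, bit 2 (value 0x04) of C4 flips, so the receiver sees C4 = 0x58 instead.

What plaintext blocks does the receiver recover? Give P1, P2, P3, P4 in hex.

ECB decryption: P_i = D(K, C_i).
Only C4 changed, to 0x58. In ECB, a change in C_i affects only P_i. Decrypting the received ciphertext:
P1: D(K, 0xAD) = 0xF8.
P2: D(K, 0xC1) = 0x94.
P3: D(K, 0xD4) = 0x81.
P4: D(K, 0x58) = 0x0D.
Blocks that differ from the original plaintext: P4.

P1 = 0xF8, P2 = 0x94, P3 = 0x81, P4 = 0x0D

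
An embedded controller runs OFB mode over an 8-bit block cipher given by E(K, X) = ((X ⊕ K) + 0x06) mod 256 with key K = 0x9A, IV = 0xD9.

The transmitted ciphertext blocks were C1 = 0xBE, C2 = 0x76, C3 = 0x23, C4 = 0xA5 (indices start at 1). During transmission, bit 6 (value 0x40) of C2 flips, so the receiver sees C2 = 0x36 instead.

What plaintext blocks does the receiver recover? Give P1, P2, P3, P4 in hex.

P1 = 0xF7, P2 = 0xEF, P3 = 0x6A, P4 = 0x7C

OFB decryption: S_i = E(K, S_{i−1}) with S_{0} = IV; P_i = C_i ⊕ S_i.
Only C2 changed, to 0x36. In OFB, a change in C_i flips the same bit in P_i only; the keystream is unaffected. Decrypting the received ciphertext:
P1: S = E(K, 0xD9) = 0x49; 0xBE ⊕ 0x49 = 0xF7.
P2: S = E(K, 0x49) = 0xD9; 0x36 ⊕ 0xD9 = 0xEF.
P3: S = E(K, 0xD9) = 0x49; 0x23 ⊕ 0x49 = 0x6A.
P4: S = E(K, 0x49) = 0xD9; 0xA5 ⊕ 0xD9 = 0x7C.
Blocks that differ from the original plaintext: P2.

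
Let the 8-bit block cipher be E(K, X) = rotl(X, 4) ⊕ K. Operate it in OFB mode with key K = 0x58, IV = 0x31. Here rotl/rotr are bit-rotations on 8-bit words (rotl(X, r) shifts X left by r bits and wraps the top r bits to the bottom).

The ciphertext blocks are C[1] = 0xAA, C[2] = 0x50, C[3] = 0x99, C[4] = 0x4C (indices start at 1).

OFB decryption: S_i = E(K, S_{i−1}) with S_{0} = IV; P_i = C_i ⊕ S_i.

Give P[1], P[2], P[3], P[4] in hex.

P[1]: S = E(K, 0x31) = 0x4B; 0xAA ⊕ 0x4B = 0xE1.
P[2]: S = E(K, 0x4B) = 0xEC; 0x50 ⊕ 0xEC = 0xBC.
P[3]: S = E(K, 0xEC) = 0x96; 0x99 ⊕ 0x96 = 0x0F.
P[4]: S = E(K, 0x96) = 0x31; 0x4C ⊕ 0x31 = 0x7D.

P[1] = 0xE1, P[2] = 0xBC, P[3] = 0x0F, P[4] = 0x7D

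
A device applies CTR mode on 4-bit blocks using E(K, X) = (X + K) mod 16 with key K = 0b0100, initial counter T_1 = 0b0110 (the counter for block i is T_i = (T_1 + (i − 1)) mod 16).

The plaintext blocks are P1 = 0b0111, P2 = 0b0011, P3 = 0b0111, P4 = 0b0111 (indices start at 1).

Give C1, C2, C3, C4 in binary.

C1 = 0b1101, C2 = 0b1000, C3 = 0b1011, C4 = 0b1010

CTR encryption: S_i = E(K, T_i) where T_i is the counter for block i; C_i = P_i ⊕ S_i.
C1: T = 0b0110, S = E(K, T) = 0b1010; 0b0111 ⊕ 0b1010 = 0b1101.
C2: T = 0b0111, S = E(K, T) = 0b1011; 0b0011 ⊕ 0b1011 = 0b1000.
C3: T = 0b1000, S = E(K, T) = 0b1100; 0b0111 ⊕ 0b1100 = 0b1011.
C4: T = 0b1001, S = E(K, T) = 0b1101; 0b0111 ⊕ 0b1101 = 0b1010.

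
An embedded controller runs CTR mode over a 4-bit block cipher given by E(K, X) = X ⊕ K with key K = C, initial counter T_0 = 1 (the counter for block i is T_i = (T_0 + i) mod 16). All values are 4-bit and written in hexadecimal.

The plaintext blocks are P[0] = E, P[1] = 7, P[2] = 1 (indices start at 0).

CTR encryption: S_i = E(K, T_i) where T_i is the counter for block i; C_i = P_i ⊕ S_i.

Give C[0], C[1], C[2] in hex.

C[0]: T = 1, S = E(K, T) = D; E ⊕ D = 3.
C[1]: T = 2, S = E(K, T) = E; 7 ⊕ E = 9.
C[2]: T = 3, S = E(K, T) = F; 1 ⊕ F = E.

C[0] = 3, C[1] = 9, C[2] = E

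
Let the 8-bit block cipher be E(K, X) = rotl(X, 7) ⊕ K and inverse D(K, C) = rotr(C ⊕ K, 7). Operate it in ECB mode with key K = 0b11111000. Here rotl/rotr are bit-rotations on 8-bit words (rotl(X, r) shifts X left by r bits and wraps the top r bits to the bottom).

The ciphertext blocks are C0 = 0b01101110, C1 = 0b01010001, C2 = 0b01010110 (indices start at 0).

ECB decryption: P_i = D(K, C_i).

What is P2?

P2 = 0b01011101

P2: D(K, 0b01010110) = 0b01011101.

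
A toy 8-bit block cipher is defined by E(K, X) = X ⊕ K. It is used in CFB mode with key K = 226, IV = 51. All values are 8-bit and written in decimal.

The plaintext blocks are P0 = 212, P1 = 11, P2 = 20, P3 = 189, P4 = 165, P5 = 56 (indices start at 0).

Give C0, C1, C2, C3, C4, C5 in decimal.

CFB encryption: C_i = P_i ⊕ E(K, C_{i−1}), with C_{−1} = IV.
C0: E(K, 51) = 209; 212 ⊕ 209 = 5.
C1: E(K, 5) = 231; 11 ⊕ 231 = 236.
C2: E(K, 236) = 14; 20 ⊕ 14 = 26.
C3: E(K, 26) = 248; 189 ⊕ 248 = 69.
C4: E(K, 69) = 167; 165 ⊕ 167 = 2.
C5: E(K, 2) = 224; 56 ⊕ 224 = 216.

C0 = 5, C1 = 236, C2 = 26, C3 = 69, C4 = 2, C5 = 216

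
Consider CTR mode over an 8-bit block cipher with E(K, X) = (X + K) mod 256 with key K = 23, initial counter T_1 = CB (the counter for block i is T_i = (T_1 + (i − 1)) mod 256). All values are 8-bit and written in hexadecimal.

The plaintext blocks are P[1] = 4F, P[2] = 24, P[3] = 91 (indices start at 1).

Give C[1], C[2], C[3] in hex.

CTR encryption: S_i = E(K, T_i) where T_i is the counter for block i; C_i = P_i ⊕ S_i.
C[1]: T = CB, S = E(K, T) = EE; 4F ⊕ EE = A1.
C[2]: T = CC, S = E(K, T) = EF; 24 ⊕ EF = CB.
C[3]: T = CD, S = E(K, T) = F0; 91 ⊕ F0 = 61.

C[1] = A1, C[2] = CB, C[3] = 61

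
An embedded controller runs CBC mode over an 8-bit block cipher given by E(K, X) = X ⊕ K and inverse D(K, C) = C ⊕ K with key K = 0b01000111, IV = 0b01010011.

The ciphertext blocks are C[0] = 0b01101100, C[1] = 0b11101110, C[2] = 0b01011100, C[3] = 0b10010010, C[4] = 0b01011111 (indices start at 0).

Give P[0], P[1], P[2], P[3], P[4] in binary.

P[0] = 0b01111000, P[1] = 0b11000101, P[2] = 0b11110101, P[3] = 0b10001001, P[4] = 0b10001010

CBC decryption: P_i = D(K, C_i) ⊕ C_{i−1}, with C_{−1} = IV.
P[0]: D(K, 0b01101100) = 0b00101011; 0b00101011 ⊕ 0b01010011 = 0b01111000.
P[1]: D(K, 0b11101110) = 0b10101001; 0b10101001 ⊕ 0b01101100 = 0b11000101.
P[2]: D(K, 0b01011100) = 0b00011011; 0b00011011 ⊕ 0b11101110 = 0b11110101.
P[3]: D(K, 0b10010010) = 0b11010101; 0b11010101 ⊕ 0b01011100 = 0b10001001.
P[4]: D(K, 0b01011111) = 0b00011000; 0b00011000 ⊕ 0b10010010 = 0b10001010.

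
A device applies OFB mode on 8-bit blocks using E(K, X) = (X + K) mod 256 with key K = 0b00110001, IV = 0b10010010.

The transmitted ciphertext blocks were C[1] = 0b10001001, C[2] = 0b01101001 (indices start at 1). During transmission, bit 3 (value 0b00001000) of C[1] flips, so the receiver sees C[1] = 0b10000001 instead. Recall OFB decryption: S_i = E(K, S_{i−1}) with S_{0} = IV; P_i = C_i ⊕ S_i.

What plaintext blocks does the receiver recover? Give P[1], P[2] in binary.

Only C[1] changed, to 0b10000001. In OFB, a change in C_i flips the same bit in P_i only; the keystream is unaffected. Decrypting the received ciphertext:
P[1]: S = E(K, 0b10010010) = 0b11000011; 0b10000001 ⊕ 0b11000011 = 0b01000010.
P[2]: S = E(K, 0b11000011) = 0b11110100; 0b01101001 ⊕ 0b11110100 = 0b10011101.
Blocks that differ from the original plaintext: P[1].

P[1] = 0b01000010, P[2] = 0b10011101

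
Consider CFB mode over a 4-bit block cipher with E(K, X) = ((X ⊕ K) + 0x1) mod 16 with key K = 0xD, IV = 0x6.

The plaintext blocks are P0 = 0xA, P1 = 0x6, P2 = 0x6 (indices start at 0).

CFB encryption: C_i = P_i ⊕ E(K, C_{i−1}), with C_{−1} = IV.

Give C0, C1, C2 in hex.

C0 = 0x6, C1 = 0xA, C2 = 0xE

C0: E(K, 0x6) = 0xC; 0xA ⊕ 0xC = 0x6.
C1: E(K, 0x6) = 0xC; 0x6 ⊕ 0xC = 0xA.
C2: E(K, 0xA) = 0x8; 0x6 ⊕ 0x8 = 0xE.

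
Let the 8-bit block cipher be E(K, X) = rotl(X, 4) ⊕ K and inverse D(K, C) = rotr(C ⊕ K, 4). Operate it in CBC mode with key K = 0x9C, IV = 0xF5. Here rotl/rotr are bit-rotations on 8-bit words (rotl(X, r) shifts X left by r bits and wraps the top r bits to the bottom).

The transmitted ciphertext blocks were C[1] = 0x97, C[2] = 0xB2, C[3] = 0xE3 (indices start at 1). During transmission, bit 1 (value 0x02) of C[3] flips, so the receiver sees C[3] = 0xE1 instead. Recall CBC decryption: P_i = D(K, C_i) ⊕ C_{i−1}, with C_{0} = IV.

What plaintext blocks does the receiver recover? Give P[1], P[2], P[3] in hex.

Only C[3] changed, to 0xE1. In CBC, a change in C_i garbles P_i and flips the same bit in P_{i+1}. Decrypting the received ciphertext:
P[1]: D(K, 0x97) = 0xB0; 0xB0 ⊕ 0xF5 = 0x45.
P[2]: D(K, 0xB2) = 0xE2; 0xE2 ⊕ 0x97 = 0x75.
P[3]: D(K, 0xE1) = 0xD7; 0xD7 ⊕ 0xB2 = 0x65.
Blocks that differ from the original plaintext: P[3].

P[1] = 0x45, P[2] = 0x75, P[3] = 0x65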